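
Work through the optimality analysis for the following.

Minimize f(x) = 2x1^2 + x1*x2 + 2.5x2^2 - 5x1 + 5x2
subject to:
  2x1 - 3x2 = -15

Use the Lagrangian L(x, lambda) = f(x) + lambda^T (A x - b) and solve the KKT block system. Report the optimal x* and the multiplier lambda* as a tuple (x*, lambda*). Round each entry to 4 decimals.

Form the Lagrangian:
  L(x, lambda) = (1/2) x^T Q x + c^T x + lambda^T (A x - b)
Stationarity (grad_x L = 0): Q x + c + A^T lambda = 0.
Primal feasibility: A x = b.

This gives the KKT block system:
  [ Q   A^T ] [ x     ]   [-c ]
  [ A    0  ] [ lambda ] = [ b ]

Solving the linear system:
  x*      = (-2.6471, 3.2353)
  lambda* = (6.1765)
  f(x*)   = 61.0294

x* = (-2.6471, 3.2353), lambda* = (6.1765)


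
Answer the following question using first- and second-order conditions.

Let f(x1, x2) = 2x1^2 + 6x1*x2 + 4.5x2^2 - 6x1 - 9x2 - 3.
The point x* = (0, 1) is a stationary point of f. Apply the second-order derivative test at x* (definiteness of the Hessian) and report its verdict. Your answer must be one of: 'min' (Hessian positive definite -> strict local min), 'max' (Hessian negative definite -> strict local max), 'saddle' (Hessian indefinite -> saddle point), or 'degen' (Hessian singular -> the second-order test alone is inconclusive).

Compute the Hessian H = grad^2 f:
  H = [[4, 6], [6, 9]]
Verify stationarity: grad f(x*) = H x* + g = (0, 0).
Eigenvalues of H: 0, 13.
H has a zero eigenvalue (singular; positive semidefinite but not definite), so H is neither positive definite, negative definite, nor indefinite. The second-order test alone is inconclusive -> degen.
(Indeed, f is constant along the null direction of H through x*, so x* is not a strict local extremum.)

degen


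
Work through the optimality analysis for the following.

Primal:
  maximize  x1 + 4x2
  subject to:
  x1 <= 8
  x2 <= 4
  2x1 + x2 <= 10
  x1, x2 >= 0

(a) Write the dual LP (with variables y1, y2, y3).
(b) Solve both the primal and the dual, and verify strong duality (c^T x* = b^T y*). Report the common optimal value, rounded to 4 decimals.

The standard primal-dual pair for 'max c^T x s.t. A x <= b, x >= 0' is:
  Dual:  min b^T y  s.t.  A^T y >= c,  y >= 0.

So the dual LP is:
  minimize  8y1 + 4y2 + 10y3
  subject to:
    y1 + 2y3 >= 1
    y2 + y3 >= 4
    y1, y2, y3 >= 0

Solving the primal: x* = (3, 4).
  primal value c^T x* = 19.
Solving the dual: y* = (0, 3.5, 0.5).
  dual value b^T y* = 19.
Strong duality: c^T x* = b^T y*. Confirmed.

19


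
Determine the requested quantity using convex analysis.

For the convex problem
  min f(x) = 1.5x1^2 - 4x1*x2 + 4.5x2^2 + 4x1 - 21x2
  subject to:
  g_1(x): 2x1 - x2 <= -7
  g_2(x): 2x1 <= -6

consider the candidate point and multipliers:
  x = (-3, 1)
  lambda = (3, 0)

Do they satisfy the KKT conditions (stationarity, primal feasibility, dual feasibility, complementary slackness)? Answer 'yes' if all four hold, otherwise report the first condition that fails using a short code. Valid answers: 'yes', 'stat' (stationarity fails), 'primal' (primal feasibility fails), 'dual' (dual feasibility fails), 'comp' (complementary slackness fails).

Gradient of f: grad f(x) = Q x + c = (-9, 0)
Constraint values g_i(x) = a_i^T x - b_i:
  g_1((-3, 1)) = 0
  g_2((-3, 1)) = 0
Stationarity residual: grad f(x) + sum_i lambda_i a_i = (-3, -3)
  -> stationarity FAILS
Primal feasibility (all g_i <= 0): OK
Dual feasibility (all lambda_i >= 0): OK
Complementary slackness (lambda_i * g_i(x) = 0 for all i): OK

Verdict: the first failing condition is stationarity -> stat.

stat


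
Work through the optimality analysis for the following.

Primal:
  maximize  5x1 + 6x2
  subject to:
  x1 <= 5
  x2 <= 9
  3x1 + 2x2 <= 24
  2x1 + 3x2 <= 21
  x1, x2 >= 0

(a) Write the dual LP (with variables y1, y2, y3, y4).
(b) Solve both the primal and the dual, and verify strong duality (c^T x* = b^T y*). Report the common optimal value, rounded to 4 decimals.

The standard primal-dual pair for 'max c^T x s.t. A x <= b, x >= 0' is:
  Dual:  min b^T y  s.t.  A^T y >= c,  y >= 0.

So the dual LP is:
  minimize  5y1 + 9y2 + 24y3 + 21y4
  subject to:
    y1 + 3y3 + 2y4 >= 5
    y2 + 2y3 + 3y4 >= 6
    y1, y2, y3, y4 >= 0

Solving the primal: x* = (5, 3.6667).
  primal value c^T x* = 47.
Solving the dual: y* = (1, 0, 0, 2).
  dual value b^T y* = 47.
Strong duality: c^T x* = b^T y*. Confirmed.

47


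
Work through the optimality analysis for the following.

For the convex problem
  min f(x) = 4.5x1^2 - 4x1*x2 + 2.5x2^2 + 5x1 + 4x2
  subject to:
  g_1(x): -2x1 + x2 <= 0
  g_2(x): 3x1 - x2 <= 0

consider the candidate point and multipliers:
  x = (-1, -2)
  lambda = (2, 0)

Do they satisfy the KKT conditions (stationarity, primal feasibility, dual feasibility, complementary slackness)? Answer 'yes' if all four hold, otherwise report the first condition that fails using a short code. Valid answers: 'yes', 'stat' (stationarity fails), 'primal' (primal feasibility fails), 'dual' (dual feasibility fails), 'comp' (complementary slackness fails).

Gradient of f: grad f(x) = Q x + c = (4, -2)
Constraint values g_i(x) = a_i^T x - b_i:
  g_1((-1, -2)) = 0
  g_2((-1, -2)) = -1
Stationarity residual: grad f(x) + sum_i lambda_i a_i = (0, 0)
  -> stationarity OK
Primal feasibility (all g_i <= 0): OK
Dual feasibility (all lambda_i >= 0): OK
Complementary slackness (lambda_i * g_i(x) = 0 for all i): OK

Verdict: yes, KKT holds.

yes


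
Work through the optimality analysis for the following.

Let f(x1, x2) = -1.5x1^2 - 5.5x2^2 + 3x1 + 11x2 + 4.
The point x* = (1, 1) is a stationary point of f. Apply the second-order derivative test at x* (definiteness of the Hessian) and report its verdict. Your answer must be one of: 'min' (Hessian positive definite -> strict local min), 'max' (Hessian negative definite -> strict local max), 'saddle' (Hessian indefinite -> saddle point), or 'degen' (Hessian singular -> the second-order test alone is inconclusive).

Compute the Hessian H = grad^2 f:
  H = [[-3, 0], [0, -11]]
Verify stationarity: grad f(x*) = H x* + g = (0, 0).
Eigenvalues of H: -11, -3.
Both eigenvalues < 0, so H is negative definite -> x* is a strict local max.

max


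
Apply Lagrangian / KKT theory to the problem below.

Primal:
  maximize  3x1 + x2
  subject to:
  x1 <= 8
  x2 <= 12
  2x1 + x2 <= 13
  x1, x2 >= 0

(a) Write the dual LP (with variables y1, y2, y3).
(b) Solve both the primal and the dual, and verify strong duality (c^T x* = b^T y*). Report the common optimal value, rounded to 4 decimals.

The standard primal-dual pair for 'max c^T x s.t. A x <= b, x >= 0' is:
  Dual:  min b^T y  s.t.  A^T y >= c,  y >= 0.

So the dual LP is:
  minimize  8y1 + 12y2 + 13y3
  subject to:
    y1 + 2y3 >= 3
    y2 + y3 >= 1
    y1, y2, y3 >= 0

Solving the primal: x* = (6.5, 0).
  primal value c^T x* = 19.5.
Solving the dual: y* = (0, 0, 1.5).
  dual value b^T y* = 19.5.
Strong duality: c^T x* = b^T y*. Confirmed.

19.5


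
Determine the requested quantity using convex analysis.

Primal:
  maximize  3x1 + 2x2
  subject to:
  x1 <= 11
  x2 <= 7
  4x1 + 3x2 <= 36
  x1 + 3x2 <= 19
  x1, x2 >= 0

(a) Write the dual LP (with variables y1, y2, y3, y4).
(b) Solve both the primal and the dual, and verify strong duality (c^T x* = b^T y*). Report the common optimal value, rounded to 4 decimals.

The standard primal-dual pair for 'max c^T x s.t. A x <= b, x >= 0' is:
  Dual:  min b^T y  s.t.  A^T y >= c,  y >= 0.

So the dual LP is:
  minimize  11y1 + 7y2 + 36y3 + 19y4
  subject to:
    y1 + 4y3 + y4 >= 3
    y2 + 3y3 + 3y4 >= 2
    y1, y2, y3, y4 >= 0

Solving the primal: x* = (9, 0).
  primal value c^T x* = 27.
Solving the dual: y* = (0, 0, 0.75, 0).
  dual value b^T y* = 27.
Strong duality: c^T x* = b^T y*. Confirmed.

27


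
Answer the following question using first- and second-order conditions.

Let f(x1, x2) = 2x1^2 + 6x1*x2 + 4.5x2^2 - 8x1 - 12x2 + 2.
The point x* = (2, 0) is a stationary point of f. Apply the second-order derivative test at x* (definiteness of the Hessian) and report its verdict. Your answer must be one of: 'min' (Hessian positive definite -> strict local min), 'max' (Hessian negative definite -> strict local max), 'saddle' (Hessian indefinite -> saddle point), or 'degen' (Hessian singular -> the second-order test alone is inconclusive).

Compute the Hessian H = grad^2 f:
  H = [[4, 6], [6, 9]]
Verify stationarity: grad f(x*) = H x* + g = (0, 0).
Eigenvalues of H: 0, 13.
H has a zero eigenvalue (singular; positive semidefinite but not definite), so H is neither positive definite, negative definite, nor indefinite. The second-order test alone is inconclusive -> degen.
(Indeed, f is constant along the null direction of H through x*, so x* is not a strict local extremum.)

degen


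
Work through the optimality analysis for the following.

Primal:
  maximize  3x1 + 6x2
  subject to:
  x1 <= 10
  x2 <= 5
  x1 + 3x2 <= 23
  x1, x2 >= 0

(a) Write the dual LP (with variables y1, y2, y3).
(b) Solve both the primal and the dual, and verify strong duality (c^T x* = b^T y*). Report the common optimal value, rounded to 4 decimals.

The standard primal-dual pair for 'max c^T x s.t. A x <= b, x >= 0' is:
  Dual:  min b^T y  s.t.  A^T y >= c,  y >= 0.

So the dual LP is:
  minimize  10y1 + 5y2 + 23y3
  subject to:
    y1 + y3 >= 3
    y2 + 3y3 >= 6
    y1, y2, y3 >= 0

Solving the primal: x* = (10, 4.3333).
  primal value c^T x* = 56.
Solving the dual: y* = (1, 0, 2).
  dual value b^T y* = 56.
Strong duality: c^T x* = b^T y*. Confirmed.

56


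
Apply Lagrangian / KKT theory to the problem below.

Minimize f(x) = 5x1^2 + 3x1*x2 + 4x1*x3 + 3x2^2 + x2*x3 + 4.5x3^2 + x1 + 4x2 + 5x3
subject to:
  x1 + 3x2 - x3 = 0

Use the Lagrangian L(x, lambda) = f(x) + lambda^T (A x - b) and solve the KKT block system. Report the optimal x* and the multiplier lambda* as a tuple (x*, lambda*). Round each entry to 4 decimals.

Form the Lagrangian:
  L(x, lambda) = (1/2) x^T Q x + c^T x + lambda^T (A x - b)
Stationarity (grad_x L = 0): Q x + c + A^T lambda = 0.
Primal feasibility: A x = b.

This gives the KKT block system:
  [ Q   A^T ] [ x     ]   [-c ]
  [ A    0  ] [ lambda ] = [ b ]

Solving the linear system:
  x*      = (0.3912, -0.3852, -0.7644)
  lambda* = (-0.6994)
  f(x*)   = -2.4856

x* = (0.3912, -0.3852, -0.7644), lambda* = (-0.6994)


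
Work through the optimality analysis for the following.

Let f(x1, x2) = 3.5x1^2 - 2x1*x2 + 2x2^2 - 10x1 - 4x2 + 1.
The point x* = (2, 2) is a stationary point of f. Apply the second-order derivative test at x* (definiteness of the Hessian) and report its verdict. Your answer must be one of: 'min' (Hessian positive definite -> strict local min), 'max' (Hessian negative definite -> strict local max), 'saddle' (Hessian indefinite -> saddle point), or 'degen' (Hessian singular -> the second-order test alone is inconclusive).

Compute the Hessian H = grad^2 f:
  H = [[7, -2], [-2, 4]]
Verify stationarity: grad f(x*) = H x* + g = (0, 0).
Eigenvalues of H: 3, 8.
Both eigenvalues > 0, so H is positive definite -> x* is a strict local min.

min


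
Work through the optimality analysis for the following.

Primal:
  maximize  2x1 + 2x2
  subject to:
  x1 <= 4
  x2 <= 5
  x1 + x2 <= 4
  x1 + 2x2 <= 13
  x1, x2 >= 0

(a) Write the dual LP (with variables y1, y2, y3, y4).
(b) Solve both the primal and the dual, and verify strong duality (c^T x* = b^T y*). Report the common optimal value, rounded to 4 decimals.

The standard primal-dual pair for 'max c^T x s.t. A x <= b, x >= 0' is:
  Dual:  min b^T y  s.t.  A^T y >= c,  y >= 0.

So the dual LP is:
  minimize  4y1 + 5y2 + 4y3 + 13y4
  subject to:
    y1 + y3 + y4 >= 2
    y2 + y3 + 2y4 >= 2
    y1, y2, y3, y4 >= 0

Solving the primal: x* = (0, 4).
  primal value c^T x* = 8.
Solving the dual: y* = (0, 0, 2, 0).
  dual value b^T y* = 8.
Strong duality: c^T x* = b^T y*. Confirmed.

8


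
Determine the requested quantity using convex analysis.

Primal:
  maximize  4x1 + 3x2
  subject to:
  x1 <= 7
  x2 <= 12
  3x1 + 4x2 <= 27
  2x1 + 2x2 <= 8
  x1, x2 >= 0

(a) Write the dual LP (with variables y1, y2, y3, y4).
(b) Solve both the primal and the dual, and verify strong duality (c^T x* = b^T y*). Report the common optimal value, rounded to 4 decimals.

The standard primal-dual pair for 'max c^T x s.t. A x <= b, x >= 0' is:
  Dual:  min b^T y  s.t.  A^T y >= c,  y >= 0.

So the dual LP is:
  minimize  7y1 + 12y2 + 27y3 + 8y4
  subject to:
    y1 + 3y3 + 2y4 >= 4
    y2 + 4y3 + 2y4 >= 3
    y1, y2, y3, y4 >= 0

Solving the primal: x* = (4, 0).
  primal value c^T x* = 16.
Solving the dual: y* = (0, 0, 0, 2).
  dual value b^T y* = 16.
Strong duality: c^T x* = b^T y*. Confirmed.

16


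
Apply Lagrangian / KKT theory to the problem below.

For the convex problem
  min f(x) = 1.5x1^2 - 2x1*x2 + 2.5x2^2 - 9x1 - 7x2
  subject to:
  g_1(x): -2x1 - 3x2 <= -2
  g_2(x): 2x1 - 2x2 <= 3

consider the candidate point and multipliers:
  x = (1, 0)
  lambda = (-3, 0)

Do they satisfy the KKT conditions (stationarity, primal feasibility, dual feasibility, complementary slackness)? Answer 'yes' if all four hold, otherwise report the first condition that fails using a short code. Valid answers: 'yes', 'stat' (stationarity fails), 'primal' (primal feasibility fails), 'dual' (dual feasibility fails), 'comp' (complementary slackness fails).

Gradient of f: grad f(x) = Q x + c = (-6, -9)
Constraint values g_i(x) = a_i^T x - b_i:
  g_1((1, 0)) = 0
  g_2((1, 0)) = -1
Stationarity residual: grad f(x) + sum_i lambda_i a_i = (0, 0)
  -> stationarity OK
Primal feasibility (all g_i <= 0): OK
Dual feasibility (all lambda_i >= 0): FAILS
Complementary slackness (lambda_i * g_i(x) = 0 for all i): OK

Verdict: the first failing condition is dual_feasibility -> dual.

dual


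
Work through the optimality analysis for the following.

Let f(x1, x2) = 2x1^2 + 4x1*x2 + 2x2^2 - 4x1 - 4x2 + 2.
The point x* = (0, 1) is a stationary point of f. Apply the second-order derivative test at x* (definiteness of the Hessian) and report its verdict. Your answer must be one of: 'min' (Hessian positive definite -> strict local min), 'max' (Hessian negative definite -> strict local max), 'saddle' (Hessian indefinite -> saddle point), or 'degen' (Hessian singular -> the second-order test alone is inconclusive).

Compute the Hessian H = grad^2 f:
  H = [[4, 4], [4, 4]]
Verify stationarity: grad f(x*) = H x* + g = (0, 0).
Eigenvalues of H: 0, 8.
H has a zero eigenvalue (singular; positive semidefinite but not definite), so H is neither positive definite, negative definite, nor indefinite. The second-order test alone is inconclusive -> degen.
(Indeed, f is constant along the null direction of H through x*, so x* is not a strict local extremum.)

degen


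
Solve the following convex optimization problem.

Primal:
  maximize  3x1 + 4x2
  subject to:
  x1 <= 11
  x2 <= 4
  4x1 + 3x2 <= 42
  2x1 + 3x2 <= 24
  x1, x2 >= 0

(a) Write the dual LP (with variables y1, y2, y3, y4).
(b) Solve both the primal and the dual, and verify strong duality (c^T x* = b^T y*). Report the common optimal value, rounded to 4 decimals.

The standard primal-dual pair for 'max c^T x s.t. A x <= b, x >= 0' is:
  Dual:  min b^T y  s.t.  A^T y >= c,  y >= 0.

So the dual LP is:
  minimize  11y1 + 4y2 + 42y3 + 24y4
  subject to:
    y1 + 4y3 + 2y4 >= 3
    y2 + 3y3 + 3y4 >= 4
    y1, y2, y3, y4 >= 0

Solving the primal: x* = (9, 2).
  primal value c^T x* = 35.
Solving the dual: y* = (0, 0, 0.1667, 1.1667).
  dual value b^T y* = 35.
Strong duality: c^T x* = b^T y*. Confirmed.

35


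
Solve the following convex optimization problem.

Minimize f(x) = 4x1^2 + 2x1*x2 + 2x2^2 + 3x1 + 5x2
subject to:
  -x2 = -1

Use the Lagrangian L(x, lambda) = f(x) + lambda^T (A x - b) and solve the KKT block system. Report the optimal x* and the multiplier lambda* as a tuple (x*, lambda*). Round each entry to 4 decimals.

Form the Lagrangian:
  L(x, lambda) = (1/2) x^T Q x + c^T x + lambda^T (A x - b)
Stationarity (grad_x L = 0): Q x + c + A^T lambda = 0.
Primal feasibility: A x = b.

This gives the KKT block system:
  [ Q   A^T ] [ x     ]   [-c ]
  [ A    0  ] [ lambda ] = [ b ]

Solving the linear system:
  x*      = (-0.625, 1)
  lambda* = (7.75)
  f(x*)   = 5.4375

x* = (-0.625, 1), lambda* = (7.75)


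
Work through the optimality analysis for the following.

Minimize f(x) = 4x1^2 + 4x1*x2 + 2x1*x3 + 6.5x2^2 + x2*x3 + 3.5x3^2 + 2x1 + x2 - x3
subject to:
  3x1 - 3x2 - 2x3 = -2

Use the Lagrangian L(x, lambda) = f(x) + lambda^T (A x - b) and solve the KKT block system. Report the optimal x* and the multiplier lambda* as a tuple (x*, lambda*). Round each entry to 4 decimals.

Form the Lagrangian:
  L(x, lambda) = (1/2) x^T Q x + c^T x + lambda^T (A x - b)
Stationarity (grad_x L = 0): Q x + c + A^T lambda = 0.
Primal feasibility: A x = b.

This gives the KKT block system:
  [ Q   A^T ] [ x     ]   [-c ]
  [ A    0  ] [ lambda ] = [ b ]

Solving the linear system:
  x*      = (-0.4098, 0.061, 0.2938)
  lambda* = (0.149)
  f(x*)   = -0.3772

x* = (-0.4098, 0.061, 0.2938), lambda* = (0.149)


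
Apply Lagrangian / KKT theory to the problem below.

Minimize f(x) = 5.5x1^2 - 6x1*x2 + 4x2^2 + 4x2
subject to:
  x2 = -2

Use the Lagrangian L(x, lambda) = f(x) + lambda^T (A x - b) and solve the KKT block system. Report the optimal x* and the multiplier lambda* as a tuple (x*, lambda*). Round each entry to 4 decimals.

Form the Lagrangian:
  L(x, lambda) = (1/2) x^T Q x + c^T x + lambda^T (A x - b)
Stationarity (grad_x L = 0): Q x + c + A^T lambda = 0.
Primal feasibility: A x = b.

This gives the KKT block system:
  [ Q   A^T ] [ x     ]   [-c ]
  [ A    0  ] [ lambda ] = [ b ]

Solving the linear system:
  x*      = (-1.0909, -2)
  lambda* = (5.4545)
  f(x*)   = 1.4545

x* = (-1.0909, -2), lambda* = (5.4545)


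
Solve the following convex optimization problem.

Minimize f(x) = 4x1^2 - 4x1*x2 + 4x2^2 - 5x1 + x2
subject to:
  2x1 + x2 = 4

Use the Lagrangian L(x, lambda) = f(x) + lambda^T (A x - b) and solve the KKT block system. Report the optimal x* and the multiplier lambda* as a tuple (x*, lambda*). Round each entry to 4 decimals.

Form the Lagrangian:
  L(x, lambda) = (1/2) x^T Q x + c^T x + lambda^T (A x - b)
Stationarity (grad_x L = 0): Q x + c + A^T lambda = 0.
Primal feasibility: A x = b.

This gives the KKT block system:
  [ Q   A^T ] [ x     ]   [-c ]
  [ A    0  ] [ lambda ] = [ b ]

Solving the linear system:
  x*      = (1.5536, 0.8929)
  lambda* = (-1.9286)
  f(x*)   = 0.4196

x* = (1.5536, 0.8929), lambda* = (-1.9286)


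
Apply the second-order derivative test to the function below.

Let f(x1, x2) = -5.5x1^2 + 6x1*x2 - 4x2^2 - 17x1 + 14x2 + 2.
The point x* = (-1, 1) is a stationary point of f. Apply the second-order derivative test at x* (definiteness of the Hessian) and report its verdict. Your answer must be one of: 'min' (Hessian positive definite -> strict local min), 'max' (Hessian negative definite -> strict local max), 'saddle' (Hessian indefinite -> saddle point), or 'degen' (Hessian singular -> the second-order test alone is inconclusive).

Compute the Hessian H = grad^2 f:
  H = [[-11, 6], [6, -8]]
Verify stationarity: grad f(x*) = H x* + g = (0, 0).
Eigenvalues of H: -15.6847, -3.3153.
Both eigenvalues < 0, so H is negative definite -> x* is a strict local max.

max


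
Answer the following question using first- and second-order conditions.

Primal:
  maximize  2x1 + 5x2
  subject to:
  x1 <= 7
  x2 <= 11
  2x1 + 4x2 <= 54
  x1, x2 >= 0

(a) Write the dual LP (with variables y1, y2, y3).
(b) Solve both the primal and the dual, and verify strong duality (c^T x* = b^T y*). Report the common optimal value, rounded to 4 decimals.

The standard primal-dual pair for 'max c^T x s.t. A x <= b, x >= 0' is:
  Dual:  min b^T y  s.t.  A^T y >= c,  y >= 0.

So the dual LP is:
  minimize  7y1 + 11y2 + 54y3
  subject to:
    y1 + 2y3 >= 2
    y2 + 4y3 >= 5
    y1, y2, y3 >= 0

Solving the primal: x* = (5, 11).
  primal value c^T x* = 65.
Solving the dual: y* = (0, 1, 1).
  dual value b^T y* = 65.
Strong duality: c^T x* = b^T y*. Confirmed.

65


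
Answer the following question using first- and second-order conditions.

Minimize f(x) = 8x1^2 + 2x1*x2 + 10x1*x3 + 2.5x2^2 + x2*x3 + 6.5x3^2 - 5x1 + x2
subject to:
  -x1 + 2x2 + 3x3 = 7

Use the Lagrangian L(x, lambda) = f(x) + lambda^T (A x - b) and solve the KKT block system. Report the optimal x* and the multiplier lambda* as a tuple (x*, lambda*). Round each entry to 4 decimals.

Form the Lagrangian:
  L(x, lambda) = (1/2) x^T Q x + c^T x + lambda^T (A x - b)
Stationarity (grad_x L = 0): Q x + c + A^T lambda = 0.
Primal feasibility: A x = b.

This gives the KKT block system:
  [ Q   A^T ] [ x     ]   [-c ]
  [ A    0  ] [ lambda ] = [ b ]

Solving the linear system:
  x*      = (-0.8354, 1.1494, 1.2886)
  lambda* = (-3.1823)
  f(x*)   = 13.8013

x* = (-0.8354, 1.1494, 1.2886), lambda* = (-3.1823)


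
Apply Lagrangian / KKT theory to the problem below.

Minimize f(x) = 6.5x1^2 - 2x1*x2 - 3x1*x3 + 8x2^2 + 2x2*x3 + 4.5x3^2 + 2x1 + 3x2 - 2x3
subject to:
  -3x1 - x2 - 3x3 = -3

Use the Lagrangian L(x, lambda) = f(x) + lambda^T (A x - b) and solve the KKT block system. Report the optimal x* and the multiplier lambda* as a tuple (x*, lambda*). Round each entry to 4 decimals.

Form the Lagrangian:
  L(x, lambda) = (1/2) x^T Q x + c^T x + lambda^T (A x - b)
Stationarity (grad_x L = 0): Q x + c + A^T lambda = 0.
Primal feasibility: A x = b.

This gives the KKT block system:
  [ Q   A^T ] [ x     ]   [-c ]
  [ A    0  ] [ lambda ] = [ b ]

Solving the linear system:
  x*      = (0.2857, -0.1702, 0.771)
  lambda* = (1.2472)
  f(x*)   = 1.1302

x* = (0.2857, -0.1702, 0.771), lambda* = (1.2472)


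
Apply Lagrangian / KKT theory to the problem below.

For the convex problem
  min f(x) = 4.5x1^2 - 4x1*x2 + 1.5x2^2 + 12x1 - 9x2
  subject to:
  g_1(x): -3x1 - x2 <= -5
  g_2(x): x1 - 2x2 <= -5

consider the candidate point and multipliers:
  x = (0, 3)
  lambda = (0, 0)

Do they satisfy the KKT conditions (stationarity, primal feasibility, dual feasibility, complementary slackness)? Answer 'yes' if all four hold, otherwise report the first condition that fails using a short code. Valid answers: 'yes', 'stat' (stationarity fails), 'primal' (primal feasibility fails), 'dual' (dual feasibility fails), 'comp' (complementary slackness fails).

Gradient of f: grad f(x) = Q x + c = (0, 0)
Constraint values g_i(x) = a_i^T x - b_i:
  g_1((0, 3)) = 2
  g_2((0, 3)) = -1
Stationarity residual: grad f(x) + sum_i lambda_i a_i = (0, 0)
  -> stationarity OK
Primal feasibility (all g_i <= 0): FAILS
Dual feasibility (all lambda_i >= 0): OK
Complementary slackness (lambda_i * g_i(x) = 0 for all i): OK

Verdict: the first failing condition is primal_feasibility -> primal.

primal


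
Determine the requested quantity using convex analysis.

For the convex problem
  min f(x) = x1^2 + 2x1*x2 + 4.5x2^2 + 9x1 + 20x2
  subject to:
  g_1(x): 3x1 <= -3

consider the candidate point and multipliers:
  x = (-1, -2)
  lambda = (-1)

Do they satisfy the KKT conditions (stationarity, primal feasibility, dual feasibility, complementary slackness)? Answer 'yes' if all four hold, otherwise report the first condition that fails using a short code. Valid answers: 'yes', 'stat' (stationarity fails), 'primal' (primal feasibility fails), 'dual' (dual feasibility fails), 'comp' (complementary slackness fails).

Gradient of f: grad f(x) = Q x + c = (3, 0)
Constraint values g_i(x) = a_i^T x - b_i:
  g_1((-1, -2)) = 0
Stationarity residual: grad f(x) + sum_i lambda_i a_i = (0, 0)
  -> stationarity OK
Primal feasibility (all g_i <= 0): OK
Dual feasibility (all lambda_i >= 0): FAILS
Complementary slackness (lambda_i * g_i(x) = 0 for all i): OK

Verdict: the first failing condition is dual_feasibility -> dual.

dual


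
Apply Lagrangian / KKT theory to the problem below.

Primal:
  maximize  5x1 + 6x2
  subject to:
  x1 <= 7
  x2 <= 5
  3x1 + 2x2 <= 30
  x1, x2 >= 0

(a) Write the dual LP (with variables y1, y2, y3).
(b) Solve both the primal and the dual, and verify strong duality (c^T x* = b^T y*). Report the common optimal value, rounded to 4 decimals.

The standard primal-dual pair for 'max c^T x s.t. A x <= b, x >= 0' is:
  Dual:  min b^T y  s.t.  A^T y >= c,  y >= 0.

So the dual LP is:
  minimize  7y1 + 5y2 + 30y3
  subject to:
    y1 + 3y3 >= 5
    y2 + 2y3 >= 6
    y1, y2, y3 >= 0

Solving the primal: x* = (6.6667, 5).
  primal value c^T x* = 63.3333.
Solving the dual: y* = (0, 2.6667, 1.6667).
  dual value b^T y* = 63.3333.
Strong duality: c^T x* = b^T y*. Confirmed.

63.3333


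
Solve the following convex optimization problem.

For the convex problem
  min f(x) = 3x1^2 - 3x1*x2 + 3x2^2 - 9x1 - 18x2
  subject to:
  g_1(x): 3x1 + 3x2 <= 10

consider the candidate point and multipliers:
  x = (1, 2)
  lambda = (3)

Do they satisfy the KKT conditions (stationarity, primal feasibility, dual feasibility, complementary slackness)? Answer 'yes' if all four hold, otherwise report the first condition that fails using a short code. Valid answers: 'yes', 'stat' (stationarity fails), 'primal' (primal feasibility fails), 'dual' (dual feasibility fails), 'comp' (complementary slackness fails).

Gradient of f: grad f(x) = Q x + c = (-9, -9)
Constraint values g_i(x) = a_i^T x - b_i:
  g_1((1, 2)) = -1
Stationarity residual: grad f(x) + sum_i lambda_i a_i = (0, 0)
  -> stationarity OK
Primal feasibility (all g_i <= 0): OK
Dual feasibility (all lambda_i >= 0): OK
Complementary slackness (lambda_i * g_i(x) = 0 for all i): FAILS

Verdict: the first failing condition is complementary_slackness -> comp.

comp


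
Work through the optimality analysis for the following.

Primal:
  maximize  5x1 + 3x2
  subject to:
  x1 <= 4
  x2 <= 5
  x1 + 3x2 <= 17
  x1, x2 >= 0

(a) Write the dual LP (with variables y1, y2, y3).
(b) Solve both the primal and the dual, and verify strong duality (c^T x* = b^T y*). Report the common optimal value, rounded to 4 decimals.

The standard primal-dual pair for 'max c^T x s.t. A x <= b, x >= 0' is:
  Dual:  min b^T y  s.t.  A^T y >= c,  y >= 0.

So the dual LP is:
  minimize  4y1 + 5y2 + 17y3
  subject to:
    y1 + y3 >= 5
    y2 + 3y3 >= 3
    y1, y2, y3 >= 0

Solving the primal: x* = (4, 4.3333).
  primal value c^T x* = 33.
Solving the dual: y* = (4, 0, 1).
  dual value b^T y* = 33.
Strong duality: c^T x* = b^T y*. Confirmed.

33


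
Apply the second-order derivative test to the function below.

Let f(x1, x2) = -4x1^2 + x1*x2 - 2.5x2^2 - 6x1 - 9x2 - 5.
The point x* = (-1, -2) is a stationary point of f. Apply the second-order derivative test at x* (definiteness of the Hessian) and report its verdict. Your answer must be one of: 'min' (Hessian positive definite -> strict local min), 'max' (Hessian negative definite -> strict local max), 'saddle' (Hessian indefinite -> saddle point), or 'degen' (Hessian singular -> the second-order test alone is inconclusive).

Compute the Hessian H = grad^2 f:
  H = [[-8, 1], [1, -5]]
Verify stationarity: grad f(x*) = H x* + g = (0, 0).
Eigenvalues of H: -8.3028, -4.6972.
Both eigenvalues < 0, so H is negative definite -> x* is a strict local max.

max


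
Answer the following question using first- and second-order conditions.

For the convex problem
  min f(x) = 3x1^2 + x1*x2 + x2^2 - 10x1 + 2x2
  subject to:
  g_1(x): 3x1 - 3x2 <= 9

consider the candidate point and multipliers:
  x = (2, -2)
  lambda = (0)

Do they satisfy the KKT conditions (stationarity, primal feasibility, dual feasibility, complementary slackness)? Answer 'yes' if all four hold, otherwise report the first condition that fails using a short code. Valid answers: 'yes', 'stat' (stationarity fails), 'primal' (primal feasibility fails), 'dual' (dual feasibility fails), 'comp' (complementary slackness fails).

Gradient of f: grad f(x) = Q x + c = (0, 0)
Constraint values g_i(x) = a_i^T x - b_i:
  g_1((2, -2)) = 3
Stationarity residual: grad f(x) + sum_i lambda_i a_i = (0, 0)
  -> stationarity OK
Primal feasibility (all g_i <= 0): FAILS
Dual feasibility (all lambda_i >= 0): OK
Complementary slackness (lambda_i * g_i(x) = 0 for all i): OK

Verdict: the first failing condition is primal_feasibility -> primal.

primal


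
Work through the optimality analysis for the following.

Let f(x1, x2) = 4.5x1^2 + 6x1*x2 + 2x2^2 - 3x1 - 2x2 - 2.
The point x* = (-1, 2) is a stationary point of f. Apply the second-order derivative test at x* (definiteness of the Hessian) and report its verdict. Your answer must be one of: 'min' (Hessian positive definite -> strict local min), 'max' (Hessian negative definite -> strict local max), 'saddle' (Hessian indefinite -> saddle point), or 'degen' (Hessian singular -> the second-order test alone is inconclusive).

Compute the Hessian H = grad^2 f:
  H = [[9, 6], [6, 4]]
Verify stationarity: grad f(x*) = H x* + g = (0, 0).
Eigenvalues of H: 0, 13.
H has a zero eigenvalue (singular; positive semidefinite but not definite), so H is neither positive definite, negative definite, nor indefinite. The second-order test alone is inconclusive -> degen.
(Indeed, f is constant along the null direction of H through x*, so x* is not a strict local extremum.)

degen


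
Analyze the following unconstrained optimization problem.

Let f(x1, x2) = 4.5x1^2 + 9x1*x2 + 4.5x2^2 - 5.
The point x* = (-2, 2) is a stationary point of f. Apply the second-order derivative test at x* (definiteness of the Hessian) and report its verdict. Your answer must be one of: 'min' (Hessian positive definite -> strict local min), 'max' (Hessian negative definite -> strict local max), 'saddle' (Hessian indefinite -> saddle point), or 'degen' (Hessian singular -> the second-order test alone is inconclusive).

Compute the Hessian H = grad^2 f:
  H = [[9, 9], [9, 9]]
Verify stationarity: grad f(x*) = H x* + g = (0, 0).
Eigenvalues of H: 0, 18.
H has a zero eigenvalue (singular; positive semidefinite but not definite), so H is neither positive definite, negative definite, nor indefinite. The second-order test alone is inconclusive -> degen.
(Indeed, f is constant along the null direction of H through x*, so x* is not a strict local extremum.)

degen


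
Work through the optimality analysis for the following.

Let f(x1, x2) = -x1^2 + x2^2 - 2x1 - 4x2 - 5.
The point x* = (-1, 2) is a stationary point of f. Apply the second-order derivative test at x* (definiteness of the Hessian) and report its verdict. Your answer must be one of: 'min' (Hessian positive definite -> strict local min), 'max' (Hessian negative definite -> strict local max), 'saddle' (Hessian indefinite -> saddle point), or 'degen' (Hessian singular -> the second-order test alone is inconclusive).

Compute the Hessian H = grad^2 f:
  H = [[-2, 0], [0, 2]]
Verify stationarity: grad f(x*) = H x* + g = (0, 0).
Eigenvalues of H: -2, 2.
Eigenvalues have mixed signs, so H is indefinite -> x* is a saddle point.

saddle


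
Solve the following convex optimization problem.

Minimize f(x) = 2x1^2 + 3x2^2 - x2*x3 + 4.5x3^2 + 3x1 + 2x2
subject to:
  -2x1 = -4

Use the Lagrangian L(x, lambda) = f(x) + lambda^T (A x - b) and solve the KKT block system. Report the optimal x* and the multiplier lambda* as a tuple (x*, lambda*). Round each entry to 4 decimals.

Form the Lagrangian:
  L(x, lambda) = (1/2) x^T Q x + c^T x + lambda^T (A x - b)
Stationarity (grad_x L = 0): Q x + c + A^T lambda = 0.
Primal feasibility: A x = b.

This gives the KKT block system:
  [ Q   A^T ] [ x     ]   [-c ]
  [ A    0  ] [ lambda ] = [ b ]

Solving the linear system:
  x*      = (2, -0.3396, -0.0377)
  lambda* = (5.5)
  f(x*)   = 13.6604

x* = (2, -0.3396, -0.0377), lambda* = (5.5)


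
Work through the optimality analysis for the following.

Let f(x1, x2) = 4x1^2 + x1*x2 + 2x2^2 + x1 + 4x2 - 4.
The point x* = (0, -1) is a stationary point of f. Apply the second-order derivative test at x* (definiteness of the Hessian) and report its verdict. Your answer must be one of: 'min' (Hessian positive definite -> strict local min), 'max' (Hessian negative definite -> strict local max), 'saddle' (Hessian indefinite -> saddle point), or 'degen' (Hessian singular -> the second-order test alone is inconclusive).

Compute the Hessian H = grad^2 f:
  H = [[8, 1], [1, 4]]
Verify stationarity: grad f(x*) = H x* + g = (0, 0).
Eigenvalues of H: 3.7639, 8.2361.
Both eigenvalues > 0, so H is positive definite -> x* is a strict local min.

min


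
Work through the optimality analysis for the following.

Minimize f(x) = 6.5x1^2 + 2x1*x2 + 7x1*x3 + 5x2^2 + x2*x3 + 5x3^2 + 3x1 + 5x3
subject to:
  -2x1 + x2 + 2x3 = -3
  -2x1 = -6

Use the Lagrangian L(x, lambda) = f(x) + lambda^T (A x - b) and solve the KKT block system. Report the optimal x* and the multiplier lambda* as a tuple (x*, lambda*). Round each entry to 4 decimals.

Form the Lagrangian:
  L(x, lambda) = (1/2) x^T Q x + c^T x + lambda^T (A x - b)
Stationarity (grad_x L = 0): Q x + c + A^T lambda = 0.
Primal feasibility: A x = b.

This gives the KKT block system:
  [ Q   A^T ] [ x     ]   [-c ]
  [ A    0  ] [ lambda ] = [ b ]

Solving the linear system:
  x*      = (3, 1.1304, 0.9348)
  lambda* = (-18.2391, 43.6413)
  f(x*)   = 110.4022

x* = (3, 1.1304, 0.9348), lambda* = (-18.2391, 43.6413)


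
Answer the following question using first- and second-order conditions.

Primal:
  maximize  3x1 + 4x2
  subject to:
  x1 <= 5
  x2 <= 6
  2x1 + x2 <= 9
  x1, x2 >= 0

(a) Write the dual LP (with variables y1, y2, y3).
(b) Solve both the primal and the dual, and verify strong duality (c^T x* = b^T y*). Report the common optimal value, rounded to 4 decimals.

The standard primal-dual pair for 'max c^T x s.t. A x <= b, x >= 0' is:
  Dual:  min b^T y  s.t.  A^T y >= c,  y >= 0.

So the dual LP is:
  minimize  5y1 + 6y2 + 9y3
  subject to:
    y1 + 2y3 >= 3
    y2 + y3 >= 4
    y1, y2, y3 >= 0

Solving the primal: x* = (1.5, 6).
  primal value c^T x* = 28.5.
Solving the dual: y* = (0, 2.5, 1.5).
  dual value b^T y* = 28.5.
Strong duality: c^T x* = b^T y*. Confirmed.

28.5


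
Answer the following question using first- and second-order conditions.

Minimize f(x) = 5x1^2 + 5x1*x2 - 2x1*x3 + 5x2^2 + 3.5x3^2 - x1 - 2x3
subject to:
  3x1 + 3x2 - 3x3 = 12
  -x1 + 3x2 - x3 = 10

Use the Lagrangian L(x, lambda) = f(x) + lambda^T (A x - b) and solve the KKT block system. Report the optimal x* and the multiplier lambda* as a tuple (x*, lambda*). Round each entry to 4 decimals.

Form the Lagrangian:
  L(x, lambda) = (1/2) x^T Q x + c^T x + lambda^T (A x - b)
Stationarity (grad_x L = 0): Q x + c + A^T lambda = 0.
Primal feasibility: A x = b.

This gives the KKT block system:
  [ Q   A^T ] [ x     ]   [-c ]
  [ A    0  ] [ lambda ] = [ b ]

Solving the linear system:
  x*      = (-0.56, 2.44, -2.12)
  lambda* = (-4.26, -2.94)
  f(x*)   = 42.66

x* = (-0.56, 2.44, -2.12), lambda* = (-4.26, -2.94)


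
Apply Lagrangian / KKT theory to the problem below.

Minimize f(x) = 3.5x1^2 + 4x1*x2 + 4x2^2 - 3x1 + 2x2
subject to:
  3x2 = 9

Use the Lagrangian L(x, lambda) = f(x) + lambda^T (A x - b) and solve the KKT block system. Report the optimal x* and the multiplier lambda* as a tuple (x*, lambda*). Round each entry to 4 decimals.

Form the Lagrangian:
  L(x, lambda) = (1/2) x^T Q x + c^T x + lambda^T (A x - b)
Stationarity (grad_x L = 0): Q x + c + A^T lambda = 0.
Primal feasibility: A x = b.

This gives the KKT block system:
  [ Q   A^T ] [ x     ]   [-c ]
  [ A    0  ] [ lambda ] = [ b ]

Solving the linear system:
  x*      = (-1.2857, 3)
  lambda* = (-6.9524)
  f(x*)   = 36.2143

x* = (-1.2857, 3), lambda* = (-6.9524)


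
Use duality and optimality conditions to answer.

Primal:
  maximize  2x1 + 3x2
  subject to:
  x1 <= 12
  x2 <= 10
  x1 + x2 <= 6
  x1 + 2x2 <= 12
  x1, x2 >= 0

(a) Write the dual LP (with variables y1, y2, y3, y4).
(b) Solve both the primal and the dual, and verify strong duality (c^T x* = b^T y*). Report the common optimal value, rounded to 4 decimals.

The standard primal-dual pair for 'max c^T x s.t. A x <= b, x >= 0' is:
  Dual:  min b^T y  s.t.  A^T y >= c,  y >= 0.

So the dual LP is:
  minimize  12y1 + 10y2 + 6y3 + 12y4
  subject to:
    y1 + y3 + y4 >= 2
    y2 + y3 + 2y4 >= 3
    y1, y2, y3, y4 >= 0

Solving the primal: x* = (0, 6).
  primal value c^T x* = 18.
Solving the dual: y* = (0, 0, 1, 1).
  dual value b^T y* = 18.
Strong duality: c^T x* = b^T y*. Confirmed.

18


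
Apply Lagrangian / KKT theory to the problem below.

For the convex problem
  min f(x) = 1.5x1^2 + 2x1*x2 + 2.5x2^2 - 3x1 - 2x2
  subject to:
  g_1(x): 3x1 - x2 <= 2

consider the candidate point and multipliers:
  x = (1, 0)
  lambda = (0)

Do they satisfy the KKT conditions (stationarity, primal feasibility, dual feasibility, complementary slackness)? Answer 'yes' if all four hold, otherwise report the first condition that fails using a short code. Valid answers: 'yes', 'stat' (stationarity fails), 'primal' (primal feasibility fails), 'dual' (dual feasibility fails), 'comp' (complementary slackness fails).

Gradient of f: grad f(x) = Q x + c = (0, 0)
Constraint values g_i(x) = a_i^T x - b_i:
  g_1((1, 0)) = 1
Stationarity residual: grad f(x) + sum_i lambda_i a_i = (0, 0)
  -> stationarity OK
Primal feasibility (all g_i <= 0): FAILS
Dual feasibility (all lambda_i >= 0): OK
Complementary slackness (lambda_i * g_i(x) = 0 for all i): OK

Verdict: the first failing condition is primal_feasibility -> primal.

primal


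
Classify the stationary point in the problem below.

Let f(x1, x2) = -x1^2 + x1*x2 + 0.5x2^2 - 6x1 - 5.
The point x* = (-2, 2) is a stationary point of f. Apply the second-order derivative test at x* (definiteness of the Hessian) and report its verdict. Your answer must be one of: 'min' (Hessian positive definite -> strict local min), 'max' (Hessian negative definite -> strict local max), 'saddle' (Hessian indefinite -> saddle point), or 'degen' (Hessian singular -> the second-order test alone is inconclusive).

Compute the Hessian H = grad^2 f:
  H = [[-2, 1], [1, 1]]
Verify stationarity: grad f(x*) = H x* + g = (0, 0).
Eigenvalues of H: -2.3028, 1.3028.
Eigenvalues have mixed signs, so H is indefinite -> x* is a saddle point.

saddle


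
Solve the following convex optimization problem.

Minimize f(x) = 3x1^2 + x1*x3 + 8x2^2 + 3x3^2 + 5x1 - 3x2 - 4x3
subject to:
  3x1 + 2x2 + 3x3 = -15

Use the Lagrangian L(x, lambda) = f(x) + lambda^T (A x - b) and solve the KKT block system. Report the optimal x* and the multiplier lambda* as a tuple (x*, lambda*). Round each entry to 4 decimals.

Form the Lagrangian:
  L(x, lambda) = (1/2) x^T Q x + c^T x + lambda^T (A x - b)
Stationarity (grad_x L = 0): Q x + c + A^T lambda = 0.
Primal feasibility: A x = b.

This gives the KKT block system:
  [ Q   A^T ] [ x     ]   [-c ]
  [ A    0  ] [ lambda ] = [ b ]

Solving the linear system:
  x*      = (-3.2418, -0.4747, -1.4418)
  lambda* = (5.2975)
  f(x*)   = 35.2222

x* = (-3.2418, -0.4747, -1.4418), lambda* = (5.2975)


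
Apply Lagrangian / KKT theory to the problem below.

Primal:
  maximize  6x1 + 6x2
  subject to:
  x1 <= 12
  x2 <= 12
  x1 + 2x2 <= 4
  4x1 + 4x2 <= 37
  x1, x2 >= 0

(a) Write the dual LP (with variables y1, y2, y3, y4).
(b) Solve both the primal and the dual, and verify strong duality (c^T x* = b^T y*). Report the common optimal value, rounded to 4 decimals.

The standard primal-dual pair for 'max c^T x s.t. A x <= b, x >= 0' is:
  Dual:  min b^T y  s.t.  A^T y >= c,  y >= 0.

So the dual LP is:
  minimize  12y1 + 12y2 + 4y3 + 37y4
  subject to:
    y1 + y3 + 4y4 >= 6
    y2 + 2y3 + 4y4 >= 6
    y1, y2, y3, y4 >= 0

Solving the primal: x* = (4, 0).
  primal value c^T x* = 24.
Solving the dual: y* = (0, 0, 6, 0).
  dual value b^T y* = 24.
Strong duality: c^T x* = b^T y*. Confirmed.

24


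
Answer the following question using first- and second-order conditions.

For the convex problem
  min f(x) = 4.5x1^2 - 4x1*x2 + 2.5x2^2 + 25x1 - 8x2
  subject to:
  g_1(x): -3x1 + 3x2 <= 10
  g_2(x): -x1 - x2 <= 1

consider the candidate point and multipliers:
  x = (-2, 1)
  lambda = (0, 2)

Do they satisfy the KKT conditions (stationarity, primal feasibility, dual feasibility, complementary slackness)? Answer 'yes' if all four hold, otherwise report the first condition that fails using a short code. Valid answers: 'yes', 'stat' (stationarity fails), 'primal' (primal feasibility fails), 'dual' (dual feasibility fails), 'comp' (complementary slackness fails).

Gradient of f: grad f(x) = Q x + c = (3, 5)
Constraint values g_i(x) = a_i^T x - b_i:
  g_1((-2, 1)) = -1
  g_2((-2, 1)) = 0
Stationarity residual: grad f(x) + sum_i lambda_i a_i = (1, 3)
  -> stationarity FAILS
Primal feasibility (all g_i <= 0): OK
Dual feasibility (all lambda_i >= 0): OK
Complementary slackness (lambda_i * g_i(x) = 0 for all i): OK

Verdict: the first failing condition is stationarity -> stat.

stat
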